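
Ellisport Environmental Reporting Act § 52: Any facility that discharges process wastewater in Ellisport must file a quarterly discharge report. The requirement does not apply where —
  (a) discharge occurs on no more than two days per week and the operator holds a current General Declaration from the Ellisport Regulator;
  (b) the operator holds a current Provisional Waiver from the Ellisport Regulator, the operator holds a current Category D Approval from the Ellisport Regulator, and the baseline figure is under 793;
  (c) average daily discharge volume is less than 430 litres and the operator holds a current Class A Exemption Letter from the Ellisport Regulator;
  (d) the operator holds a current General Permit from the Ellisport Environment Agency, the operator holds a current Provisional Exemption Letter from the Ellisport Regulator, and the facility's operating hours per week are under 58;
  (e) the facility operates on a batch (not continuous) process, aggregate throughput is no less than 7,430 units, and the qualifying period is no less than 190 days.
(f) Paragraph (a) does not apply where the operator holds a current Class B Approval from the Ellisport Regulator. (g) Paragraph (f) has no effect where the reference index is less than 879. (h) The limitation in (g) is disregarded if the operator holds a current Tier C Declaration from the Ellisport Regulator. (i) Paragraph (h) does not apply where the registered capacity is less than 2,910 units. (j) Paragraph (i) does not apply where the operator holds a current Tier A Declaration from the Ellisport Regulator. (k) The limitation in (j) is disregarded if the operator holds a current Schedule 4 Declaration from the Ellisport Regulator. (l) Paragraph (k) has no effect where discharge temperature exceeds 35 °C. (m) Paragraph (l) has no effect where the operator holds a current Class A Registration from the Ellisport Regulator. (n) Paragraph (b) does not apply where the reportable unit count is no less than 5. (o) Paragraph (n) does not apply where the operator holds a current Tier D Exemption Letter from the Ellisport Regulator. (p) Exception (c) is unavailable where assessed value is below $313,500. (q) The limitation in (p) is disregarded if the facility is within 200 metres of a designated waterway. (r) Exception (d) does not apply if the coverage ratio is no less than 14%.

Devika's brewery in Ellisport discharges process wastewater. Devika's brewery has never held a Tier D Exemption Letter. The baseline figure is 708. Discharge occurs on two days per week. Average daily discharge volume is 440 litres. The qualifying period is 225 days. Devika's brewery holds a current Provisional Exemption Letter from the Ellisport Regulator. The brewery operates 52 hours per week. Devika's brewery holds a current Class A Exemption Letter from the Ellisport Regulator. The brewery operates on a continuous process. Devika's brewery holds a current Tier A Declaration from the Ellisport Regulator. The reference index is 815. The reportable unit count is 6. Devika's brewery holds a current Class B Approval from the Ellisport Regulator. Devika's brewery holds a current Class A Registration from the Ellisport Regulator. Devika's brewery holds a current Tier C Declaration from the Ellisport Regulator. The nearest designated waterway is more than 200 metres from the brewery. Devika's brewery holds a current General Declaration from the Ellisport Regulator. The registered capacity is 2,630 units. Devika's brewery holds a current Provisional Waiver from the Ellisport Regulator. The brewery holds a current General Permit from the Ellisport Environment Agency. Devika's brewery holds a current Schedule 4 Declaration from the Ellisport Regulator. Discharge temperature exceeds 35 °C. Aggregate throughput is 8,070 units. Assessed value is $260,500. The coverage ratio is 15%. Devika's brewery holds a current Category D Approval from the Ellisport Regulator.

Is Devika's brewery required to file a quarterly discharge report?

Exception (a): discharge occurs on no more than two days per week; a current General Declaration is held — every condition holds. As to paragraphs (f)–(m): (f) is engaged (a current Class B Approval is held), but is overridden by (g): (g) is triggered — the reference index is 815, less than the 879 limit. (h) would limit (g) — a current Tier C Declaration is held — but (i) sets (h) aside: (i) is engaged — the registered capacity is 2,630 units, less than the 2,910 units limit. (j) would limit (i) — a current Tier A Declaration is held — but (k) sets (j) aside: (k) operates against (j): a current Schedule 4 Declaration is held. (l) would limit (k) — discharge temperature exceeds 35 °C — but (m) sets (l) aside: (m) operates — a current Class A Registration is held. (a) remains available.
Exception (b) is satisfied on its face — a current Provisional Waiver is held; a current Category D Approval is held; the baseline figure is 708, under the 793 limit. However, paragraphs (n)–(o) must be considered: (n) operates against (b): the reportable unit count is 6, meeting the 5 threshold. (o) is inapplicable (there is no Tier D Exemption Letter in force), so (n) stands. So (b) is unavailable.
Exception (c) does not apply: average daily discharge volume is 440 litres, not less than 430 litres.
Exception (d): a current General Permit is held; a current Provisional Exemption Letter is held; the facility's operating hours per week are 52, under the 58 limit — every condition holds. However, paragraph (r) must be considered: (r) operates against (d): the coverage ratio is 15%, meeting the 14% threshold. So (d) is unavailable.
Exception (e) requires that the facility operates on a batch (not continuous) process; but the facility operates on a continuous process, so (e) is unavailable.

No — exception (a) applies; Devika's brewery is not required to file a quarterly discharge report.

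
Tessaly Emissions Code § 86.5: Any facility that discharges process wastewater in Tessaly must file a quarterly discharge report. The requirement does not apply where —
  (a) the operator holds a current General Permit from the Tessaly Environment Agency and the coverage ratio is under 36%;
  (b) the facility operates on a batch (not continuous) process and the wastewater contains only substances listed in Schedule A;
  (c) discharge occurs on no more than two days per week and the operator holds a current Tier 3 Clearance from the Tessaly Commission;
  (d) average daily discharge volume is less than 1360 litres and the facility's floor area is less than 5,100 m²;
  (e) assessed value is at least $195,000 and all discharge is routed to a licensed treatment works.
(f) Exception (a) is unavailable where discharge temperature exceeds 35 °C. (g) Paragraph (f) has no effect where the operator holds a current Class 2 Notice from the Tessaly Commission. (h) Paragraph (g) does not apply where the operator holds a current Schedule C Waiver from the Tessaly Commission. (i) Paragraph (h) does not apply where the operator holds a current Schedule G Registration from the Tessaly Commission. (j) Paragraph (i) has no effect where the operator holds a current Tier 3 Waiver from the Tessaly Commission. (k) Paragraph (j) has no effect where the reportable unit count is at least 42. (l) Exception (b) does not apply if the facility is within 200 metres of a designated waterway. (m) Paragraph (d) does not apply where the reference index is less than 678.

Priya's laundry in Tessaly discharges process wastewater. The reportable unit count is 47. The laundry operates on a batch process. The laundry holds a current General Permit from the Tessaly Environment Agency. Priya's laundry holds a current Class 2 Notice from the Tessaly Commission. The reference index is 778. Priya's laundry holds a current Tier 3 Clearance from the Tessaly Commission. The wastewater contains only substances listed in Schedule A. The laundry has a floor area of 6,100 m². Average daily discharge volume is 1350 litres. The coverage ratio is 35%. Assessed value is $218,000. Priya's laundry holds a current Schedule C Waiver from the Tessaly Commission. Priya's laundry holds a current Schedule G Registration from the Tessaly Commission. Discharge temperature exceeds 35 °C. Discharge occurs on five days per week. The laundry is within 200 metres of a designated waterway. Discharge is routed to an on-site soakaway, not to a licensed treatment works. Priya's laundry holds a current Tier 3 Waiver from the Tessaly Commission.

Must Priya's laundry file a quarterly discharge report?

No — exception (a) applies; Priya's laundry is not required to file a quarterly discharge report.

Exception (a): a current General Permit is held; the coverage ratio is 35%, under the 36% limit — every condition holds. As to paragraphs (f)–(k): (f) is engaged (discharge temperature exceeds 35 °C), but is set aside by (g): (g) operates against (f): a current Class 2 Notice is held. (h) would limit (g) — a current Schedule C Waiver is held — but (i) sets (h) aside: (i) operates — a current Schedule G Registration is held. (j) would limit (i) — a current Tier 3 Waiver is held — but (k) sets (j) aside: (k) operates against (j): the reportable unit count is 47, meeting the 42 threshold. So (a) applies.
Exception (b) is satisfied on its face — the facility operates on a batch process; the wastewater is Schedule-A-only. But applying paragraph (l): (l) operates against (b): the laundry is within 200 m of a designated waterway. So (b) is unavailable.
Exception (c) does not apply: discharge occurs on five days per week.
Exception (d) requires that the facility's floor area is less than 5,100 m²; but the facility's floor area is 6,100 m², not less than 5,100 m², so (d) is unavailable.
Exception (e) fails — discharge is not routed to a licensed treatment works.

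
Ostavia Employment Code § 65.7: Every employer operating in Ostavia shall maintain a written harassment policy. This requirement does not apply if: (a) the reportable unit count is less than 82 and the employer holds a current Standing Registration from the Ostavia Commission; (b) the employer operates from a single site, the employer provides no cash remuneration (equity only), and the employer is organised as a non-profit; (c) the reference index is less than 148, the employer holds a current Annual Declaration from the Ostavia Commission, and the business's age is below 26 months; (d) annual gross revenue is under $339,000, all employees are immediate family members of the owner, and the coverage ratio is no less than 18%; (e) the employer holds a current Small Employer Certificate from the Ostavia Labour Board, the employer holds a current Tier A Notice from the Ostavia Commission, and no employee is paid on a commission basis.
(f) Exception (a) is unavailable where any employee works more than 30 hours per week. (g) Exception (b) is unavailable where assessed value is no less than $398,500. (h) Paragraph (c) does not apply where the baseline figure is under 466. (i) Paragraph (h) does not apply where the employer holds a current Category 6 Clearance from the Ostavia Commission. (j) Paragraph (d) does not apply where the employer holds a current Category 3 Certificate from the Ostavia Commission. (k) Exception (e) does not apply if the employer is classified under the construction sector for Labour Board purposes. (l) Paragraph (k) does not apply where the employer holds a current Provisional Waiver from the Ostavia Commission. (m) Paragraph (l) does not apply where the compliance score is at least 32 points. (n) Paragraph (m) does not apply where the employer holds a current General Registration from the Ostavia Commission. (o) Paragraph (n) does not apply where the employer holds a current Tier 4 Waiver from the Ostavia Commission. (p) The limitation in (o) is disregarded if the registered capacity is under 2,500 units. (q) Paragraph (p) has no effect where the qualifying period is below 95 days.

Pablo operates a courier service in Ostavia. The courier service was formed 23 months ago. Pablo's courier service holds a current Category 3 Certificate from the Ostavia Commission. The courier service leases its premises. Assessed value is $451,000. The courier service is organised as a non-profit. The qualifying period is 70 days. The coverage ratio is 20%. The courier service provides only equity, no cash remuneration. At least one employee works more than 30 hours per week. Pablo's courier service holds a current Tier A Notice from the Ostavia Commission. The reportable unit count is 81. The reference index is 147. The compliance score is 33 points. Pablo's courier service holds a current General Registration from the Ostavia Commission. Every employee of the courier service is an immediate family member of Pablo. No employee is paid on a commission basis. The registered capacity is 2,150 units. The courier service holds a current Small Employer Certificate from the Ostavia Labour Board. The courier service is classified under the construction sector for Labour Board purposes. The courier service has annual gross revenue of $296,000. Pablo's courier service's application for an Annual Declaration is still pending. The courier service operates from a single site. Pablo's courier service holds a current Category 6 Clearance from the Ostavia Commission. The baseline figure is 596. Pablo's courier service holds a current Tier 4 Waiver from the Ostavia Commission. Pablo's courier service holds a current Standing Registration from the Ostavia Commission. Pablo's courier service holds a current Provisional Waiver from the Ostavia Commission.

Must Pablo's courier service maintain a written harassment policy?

Yes — Pablo's courier service must maintain a written harassment policy.

All of (a)'s requirements are met (the reportable unit count is 81, less than the 82 limit; a current Standing Registration is held). But: (f) operates against (a): at least one employee exceeds 30 hours/week. (a) is therefore removed.
All of (b)'s requirements are met (the employer operates from a single site; remuneration is equity-only; the employer is a non-profit). But: (g) is triggered — assessed value is $451,000, meeting the $398,500 threshold. So (b) is unavailable.
Exception (c) fails — there is no Annual Declaration in force.
Exception (d)'s conditions are all satisfied: annual gross revenue is $296,000, under the $339,000 limit; every employee is an immediate family member; the coverage ratio is 20%, meeting the 18% threshold. Turning to paragraph (j): (j) operates against (d): a current Category 3 Certificate is held. So (d) is unavailable.
Exception (e) is satisfied on its face — a current Small Employer Certificate is held; a current Tier A Notice is held; no employee is paid on commission. But applying paragraphs (k)–(q): (k) operates — the courier service is classified under the construction sector. (l) would limit (k) — a current Provisional Waiver is held — but (m) sets (l) aside: (m) is engaged — the compliance score is 33 points, meeting the 32 points threshold. (n) would limit (m) — a current General Registration is held — but (o) sets (n) aside: (o) is engaged — a current Tier 4 Waiver is held. (p) is triggered (the registered capacity is 2,150 units, under the 2,500 units limit), but is itself disapplied by (q): (q) operates against (p): the qualifying period is 70 days, below the 95 days limit. So (e) is unavailable.
None of the exceptions is available; § 65.7 applies in full.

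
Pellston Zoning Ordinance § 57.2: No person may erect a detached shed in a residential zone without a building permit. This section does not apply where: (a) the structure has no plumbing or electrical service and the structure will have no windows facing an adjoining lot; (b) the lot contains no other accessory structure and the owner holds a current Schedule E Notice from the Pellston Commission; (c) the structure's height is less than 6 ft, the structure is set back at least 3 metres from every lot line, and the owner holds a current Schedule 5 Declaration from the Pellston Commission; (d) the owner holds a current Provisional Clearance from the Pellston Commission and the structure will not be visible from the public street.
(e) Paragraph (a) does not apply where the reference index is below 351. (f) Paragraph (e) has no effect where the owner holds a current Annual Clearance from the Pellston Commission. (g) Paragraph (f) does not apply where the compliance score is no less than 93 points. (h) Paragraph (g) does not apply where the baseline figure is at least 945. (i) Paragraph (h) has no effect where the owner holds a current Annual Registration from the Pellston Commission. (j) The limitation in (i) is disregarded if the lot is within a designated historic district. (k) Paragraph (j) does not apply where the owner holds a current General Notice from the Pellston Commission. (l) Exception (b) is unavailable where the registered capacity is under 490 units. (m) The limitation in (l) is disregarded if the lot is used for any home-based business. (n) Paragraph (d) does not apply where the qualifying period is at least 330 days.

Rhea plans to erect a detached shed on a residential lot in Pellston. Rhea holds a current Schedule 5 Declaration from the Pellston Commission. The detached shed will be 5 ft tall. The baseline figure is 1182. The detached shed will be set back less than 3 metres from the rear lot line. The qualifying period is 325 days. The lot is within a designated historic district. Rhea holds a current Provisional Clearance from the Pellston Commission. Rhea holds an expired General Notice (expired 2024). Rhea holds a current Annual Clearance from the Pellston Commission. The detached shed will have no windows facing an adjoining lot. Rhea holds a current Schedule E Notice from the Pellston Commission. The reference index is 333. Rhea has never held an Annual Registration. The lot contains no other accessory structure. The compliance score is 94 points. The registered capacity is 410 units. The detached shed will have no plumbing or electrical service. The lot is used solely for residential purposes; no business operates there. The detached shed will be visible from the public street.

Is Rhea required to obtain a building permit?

No — exception (a) applies; Rhea does not need a building permit.

Exception (a)'s conditions are all satisfied: there is no plumbing or electrical service; no windows face an adjoining lot. Applying paragraphs (e)–(k): (e) would limit (a) — the reference index is 333, below the 351 limit — but (f) sets (e) aside: (f) operates against (e): a current Annual Clearance is held. (g) would limit (f) — the compliance score is 94 points, meeting the 93 points threshold — but (h) sets (g) aside: (h) operates against (g): the baseline figure is 1,182, meeting the 945 threshold. (i) is inapplicable (the Annual Registration is not current), so (h) stands. Exception (a) stands.
Exception (b)'s conditions are all satisfied: the lot has no other accessory structure; a current Schedule E Notice is held. However, paragraphs (l)–(m) must be considered: (l) operates — the registered capacity is 410 units, under the 490 units limit. (m), which would lift (l), is not engaged — the lot is solely residential. Exception (b) does not apply.
Exception (c) fails — the rear setback is under 3 m.
Exception (d) requires that the structure will not be visible from the public street; but the structure will be visible from the street, so (d) is unavailable.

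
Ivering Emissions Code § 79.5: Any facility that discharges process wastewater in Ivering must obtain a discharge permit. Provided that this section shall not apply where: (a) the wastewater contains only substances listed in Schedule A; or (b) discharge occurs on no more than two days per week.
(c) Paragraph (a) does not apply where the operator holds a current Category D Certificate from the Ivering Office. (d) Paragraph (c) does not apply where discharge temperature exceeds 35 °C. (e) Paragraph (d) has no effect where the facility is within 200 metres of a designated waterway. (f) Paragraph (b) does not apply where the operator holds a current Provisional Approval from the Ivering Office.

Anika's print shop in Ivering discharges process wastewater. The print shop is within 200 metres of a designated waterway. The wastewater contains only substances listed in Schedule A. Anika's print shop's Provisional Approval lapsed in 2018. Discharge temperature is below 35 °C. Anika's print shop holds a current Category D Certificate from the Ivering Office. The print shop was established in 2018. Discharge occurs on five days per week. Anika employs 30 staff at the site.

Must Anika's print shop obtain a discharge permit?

Exception (a)'s conditions are all satisfied: the wastewater is Schedule-A-only. But applying paragraphs (c)–(e): (c) is engaged — a current Category D Certificate is held. (d) is not engaged (discharge temperature is below 35 °C), so (c) stands. (a) is therefore removed.
Exception (b) does not apply: discharge occurs on five days per week.
No exception applies. The general rule governs.

Yes — Anika's print shop must obtain a discharge permit.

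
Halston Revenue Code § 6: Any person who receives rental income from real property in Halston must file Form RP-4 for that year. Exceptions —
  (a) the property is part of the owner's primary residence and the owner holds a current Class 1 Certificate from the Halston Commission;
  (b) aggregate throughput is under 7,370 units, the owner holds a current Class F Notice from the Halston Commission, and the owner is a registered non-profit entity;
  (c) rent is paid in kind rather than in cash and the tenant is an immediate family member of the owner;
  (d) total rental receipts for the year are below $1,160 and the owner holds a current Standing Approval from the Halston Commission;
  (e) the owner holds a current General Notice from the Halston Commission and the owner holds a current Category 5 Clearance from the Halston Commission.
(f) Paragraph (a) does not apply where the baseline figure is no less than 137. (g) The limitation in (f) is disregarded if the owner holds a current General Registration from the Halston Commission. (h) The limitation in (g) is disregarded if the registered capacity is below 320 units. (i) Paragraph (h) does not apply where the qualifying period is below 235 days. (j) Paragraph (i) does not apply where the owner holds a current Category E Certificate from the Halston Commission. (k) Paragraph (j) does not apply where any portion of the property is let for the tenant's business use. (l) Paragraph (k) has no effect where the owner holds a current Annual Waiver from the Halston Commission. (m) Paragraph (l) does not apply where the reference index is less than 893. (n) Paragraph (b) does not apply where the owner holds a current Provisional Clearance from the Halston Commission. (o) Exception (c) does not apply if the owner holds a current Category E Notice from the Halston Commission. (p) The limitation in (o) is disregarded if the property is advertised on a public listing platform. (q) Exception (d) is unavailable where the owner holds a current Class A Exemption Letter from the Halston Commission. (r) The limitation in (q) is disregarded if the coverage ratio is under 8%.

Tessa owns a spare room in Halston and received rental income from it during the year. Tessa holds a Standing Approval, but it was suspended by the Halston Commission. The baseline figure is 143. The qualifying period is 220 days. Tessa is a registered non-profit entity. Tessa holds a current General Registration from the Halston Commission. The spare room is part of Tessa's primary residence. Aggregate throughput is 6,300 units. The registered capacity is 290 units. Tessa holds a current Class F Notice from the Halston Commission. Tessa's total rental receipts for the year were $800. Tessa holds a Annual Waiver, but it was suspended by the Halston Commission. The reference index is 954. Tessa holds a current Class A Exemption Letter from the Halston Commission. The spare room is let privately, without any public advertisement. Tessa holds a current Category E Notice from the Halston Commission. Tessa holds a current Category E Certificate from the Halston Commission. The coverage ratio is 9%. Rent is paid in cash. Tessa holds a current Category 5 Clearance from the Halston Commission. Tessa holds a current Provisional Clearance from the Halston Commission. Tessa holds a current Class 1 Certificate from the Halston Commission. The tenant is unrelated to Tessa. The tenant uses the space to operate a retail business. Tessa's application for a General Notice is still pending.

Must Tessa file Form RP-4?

Exception (a): the spare room is part of the primary residence; a current Class 1 Certificate is held — every condition holds. As to paragraphs (f)–(m): (f) would limit (a) — the baseline figure is 143, meeting the 137 threshold — but (g) sets (f) aside: (g) operates against (f): a current General Registration is held. (h) would limit (g) — the registered capacity is 290 units, below the 320 units limit — but (i) sets (h) aside: (i) applies — the qualifying period is 220 days, below the 235 days limit. (j) would limit (i) — a current Category E Certificate is held — but (k) sets (j) aside: (k) applies — the space is let for business use. (l), which would lift (k), is inapplicable — the Annual Waiver is not current. (a) remains available.
All of (b)'s requirements are met (aggregate throughput is 6,300 units, under the 7,370 units limit; a current Class F Notice is held; Tessa is a registered non-profit). But applying paragraph (n): (n) operates — a current Provisional Clearance is held. Exception (b) does not apply.
Exception (c) fails — rent is paid in cash.
Exception (d) fails — the Standing Approval is not current.
Exception (e) does not apply: no current General Notice is held.

No — exception (a) applies; Tessa is not required to file Form RP-4.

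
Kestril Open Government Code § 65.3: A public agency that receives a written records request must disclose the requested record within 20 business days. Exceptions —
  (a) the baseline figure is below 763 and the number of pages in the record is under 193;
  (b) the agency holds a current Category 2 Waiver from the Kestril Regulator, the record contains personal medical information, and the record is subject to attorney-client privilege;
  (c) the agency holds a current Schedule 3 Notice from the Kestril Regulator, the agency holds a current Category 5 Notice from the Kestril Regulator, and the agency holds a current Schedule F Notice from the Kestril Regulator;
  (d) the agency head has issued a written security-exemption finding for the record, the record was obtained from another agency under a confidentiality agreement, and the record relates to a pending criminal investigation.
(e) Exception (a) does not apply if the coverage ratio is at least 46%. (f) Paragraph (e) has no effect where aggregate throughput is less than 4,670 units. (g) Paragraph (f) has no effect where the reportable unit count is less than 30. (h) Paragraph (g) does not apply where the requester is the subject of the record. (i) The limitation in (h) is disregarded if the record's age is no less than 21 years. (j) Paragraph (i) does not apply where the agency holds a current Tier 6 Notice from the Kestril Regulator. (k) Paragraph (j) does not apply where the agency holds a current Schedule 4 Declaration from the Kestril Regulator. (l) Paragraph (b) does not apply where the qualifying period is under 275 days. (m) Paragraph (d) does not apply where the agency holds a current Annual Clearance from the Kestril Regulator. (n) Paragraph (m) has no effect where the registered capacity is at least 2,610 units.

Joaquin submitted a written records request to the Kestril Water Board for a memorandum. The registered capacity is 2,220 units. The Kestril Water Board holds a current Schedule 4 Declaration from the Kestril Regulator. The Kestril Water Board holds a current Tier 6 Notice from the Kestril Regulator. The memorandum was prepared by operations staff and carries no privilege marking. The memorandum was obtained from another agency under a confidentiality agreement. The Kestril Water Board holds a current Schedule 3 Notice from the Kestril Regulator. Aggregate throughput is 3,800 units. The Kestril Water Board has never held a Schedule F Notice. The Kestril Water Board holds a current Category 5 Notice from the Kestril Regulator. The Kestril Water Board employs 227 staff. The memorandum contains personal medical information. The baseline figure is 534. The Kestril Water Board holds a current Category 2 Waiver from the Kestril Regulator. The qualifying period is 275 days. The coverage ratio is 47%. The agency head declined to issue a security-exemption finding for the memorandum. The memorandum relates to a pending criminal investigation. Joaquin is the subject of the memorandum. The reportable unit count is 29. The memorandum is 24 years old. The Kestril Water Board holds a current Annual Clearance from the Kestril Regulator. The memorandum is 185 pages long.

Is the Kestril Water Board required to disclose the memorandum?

Exception (a)'s conditions are all satisfied: the baseline figure is 534, below the 763 limit; the number of pages in the record is 185, under the 193 limit. But: (e) operates against (a): the coverage ratio is 47%, meeting the 46% threshold. (f) would limit (e) — aggregate throughput is 3,800 units, less than the 4,670 units limit — but (g) sets (f) aside: (g) is triggered — the reportable unit count is 29, less than the 30 limit. (h) applies (Joaquin is the subject of the memorandum), but is overridden by (i): (i) applies — the record's age is 24 years, meeting the 21 years threshold. (j) would limit (i) — a current Tier 6 Notice is held — but (k) sets (j) aside: (k) operates — a current Schedule 4 Declaration is held. (a) is therefore removed.
Exception (b) requires that the record is subject to attorney-client privilege; but the memorandum carries no privilege marking, so (b) is unavailable.
Exception (c) fails — no current Schedule F Notice is held.
Exception (d) does not apply: the agency head declined to issue a security-exemption finding.
No exception is made out. the Kestril Water Board falls within the general rule.

Yes — the Kestril Water Board must disclose the memorandum.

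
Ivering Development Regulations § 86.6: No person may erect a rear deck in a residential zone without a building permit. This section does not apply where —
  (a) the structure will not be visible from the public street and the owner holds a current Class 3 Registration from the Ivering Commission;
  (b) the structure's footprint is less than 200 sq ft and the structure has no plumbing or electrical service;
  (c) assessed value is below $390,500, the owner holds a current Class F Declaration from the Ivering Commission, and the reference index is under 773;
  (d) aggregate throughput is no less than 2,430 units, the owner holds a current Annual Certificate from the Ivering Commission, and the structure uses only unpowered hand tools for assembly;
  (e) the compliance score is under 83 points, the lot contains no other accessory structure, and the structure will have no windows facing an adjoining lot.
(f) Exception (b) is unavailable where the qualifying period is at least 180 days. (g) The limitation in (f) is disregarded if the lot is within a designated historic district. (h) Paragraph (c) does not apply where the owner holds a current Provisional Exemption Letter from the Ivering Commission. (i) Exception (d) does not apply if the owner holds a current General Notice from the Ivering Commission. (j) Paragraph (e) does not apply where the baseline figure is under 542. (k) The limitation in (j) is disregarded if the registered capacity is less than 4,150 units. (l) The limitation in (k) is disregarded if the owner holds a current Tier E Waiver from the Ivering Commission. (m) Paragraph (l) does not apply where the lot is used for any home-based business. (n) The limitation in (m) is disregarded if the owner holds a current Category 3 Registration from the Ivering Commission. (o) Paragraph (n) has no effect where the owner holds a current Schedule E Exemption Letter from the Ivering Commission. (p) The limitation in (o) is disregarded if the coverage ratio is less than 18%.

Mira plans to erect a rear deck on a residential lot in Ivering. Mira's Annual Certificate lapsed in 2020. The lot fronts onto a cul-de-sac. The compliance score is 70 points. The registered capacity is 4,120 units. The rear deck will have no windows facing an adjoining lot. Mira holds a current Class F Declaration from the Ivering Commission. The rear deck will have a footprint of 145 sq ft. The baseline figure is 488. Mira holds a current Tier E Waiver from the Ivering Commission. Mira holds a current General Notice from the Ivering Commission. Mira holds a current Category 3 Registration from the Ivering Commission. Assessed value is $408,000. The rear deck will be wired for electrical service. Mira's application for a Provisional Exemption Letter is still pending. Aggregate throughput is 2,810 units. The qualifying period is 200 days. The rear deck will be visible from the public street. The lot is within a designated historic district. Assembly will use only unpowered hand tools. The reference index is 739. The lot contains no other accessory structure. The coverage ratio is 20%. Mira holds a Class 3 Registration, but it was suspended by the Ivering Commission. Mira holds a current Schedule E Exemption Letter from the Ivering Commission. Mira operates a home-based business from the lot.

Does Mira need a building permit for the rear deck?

Exception (a) fails — the structure will be visible from the street.
Exception (b) does not apply: electrical service is planned.
Exception (c) requires that assessed value is below $390,500; but assessed value is $408,000, not below $390,500, so (c) is unavailable.
Exception (d) does not apply: there is no Annual Certificate in force.
Exception (e) is satisfied on its face — the compliance score is 70 points, under the 83 points limit; the lot has no other accessory structure; no windows face an adjoining lot. Considering the limiting provisions: (j) is engaged (the baseline figure is 488, under the 542 limit), but is displaced by (k): (k) is engaged — the registered capacity is 4,120 units, less than the 4,150 units limit. (l) would limit (k) — a current Tier E Waiver is held — but (m) sets (l) aside: (m) applies — a home-based business operates on the lot. (n) operates (a current Category 3 Registration is held), but is displaced by (o): (o) operates against (n): a current Schedule E Exemption Letter is held. (p) does not operate here (the coverage ratio is 20%, not less than 18%), so (o) stands. Exception (e) stands.

No — exception (e) applies; Mira does not need a building permit.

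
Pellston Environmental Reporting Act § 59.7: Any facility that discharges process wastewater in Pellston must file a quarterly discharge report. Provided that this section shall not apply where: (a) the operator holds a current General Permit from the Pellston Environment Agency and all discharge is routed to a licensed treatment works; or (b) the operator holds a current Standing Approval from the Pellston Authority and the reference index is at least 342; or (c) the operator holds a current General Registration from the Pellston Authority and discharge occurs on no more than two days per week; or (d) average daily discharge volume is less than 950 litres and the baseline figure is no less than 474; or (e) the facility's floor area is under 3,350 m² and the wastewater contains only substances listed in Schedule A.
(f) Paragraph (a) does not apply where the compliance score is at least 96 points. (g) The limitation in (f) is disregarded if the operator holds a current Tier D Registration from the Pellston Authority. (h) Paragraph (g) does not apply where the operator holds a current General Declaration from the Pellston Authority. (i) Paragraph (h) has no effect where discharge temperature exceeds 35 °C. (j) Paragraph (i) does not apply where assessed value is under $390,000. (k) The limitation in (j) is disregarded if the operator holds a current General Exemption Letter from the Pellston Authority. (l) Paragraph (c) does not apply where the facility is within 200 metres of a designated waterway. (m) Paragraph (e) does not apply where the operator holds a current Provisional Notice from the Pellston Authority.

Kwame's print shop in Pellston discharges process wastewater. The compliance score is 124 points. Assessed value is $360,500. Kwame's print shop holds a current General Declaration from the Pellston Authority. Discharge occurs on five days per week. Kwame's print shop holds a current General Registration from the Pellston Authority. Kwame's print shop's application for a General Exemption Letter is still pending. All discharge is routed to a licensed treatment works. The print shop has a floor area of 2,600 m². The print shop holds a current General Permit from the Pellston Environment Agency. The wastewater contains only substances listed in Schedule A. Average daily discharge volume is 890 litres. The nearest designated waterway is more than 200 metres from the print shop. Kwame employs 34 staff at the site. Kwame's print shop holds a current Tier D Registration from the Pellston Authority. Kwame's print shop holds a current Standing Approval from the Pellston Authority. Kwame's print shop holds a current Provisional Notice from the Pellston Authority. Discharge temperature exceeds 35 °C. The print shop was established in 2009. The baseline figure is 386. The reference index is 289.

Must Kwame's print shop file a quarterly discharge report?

Yes — Kwame's print shop must file a quarterly discharge report.

Exception (a)'s conditions are all satisfied: a current General Permit is held; discharge is routed to a licensed treatment works. But: (f) operates against (a): the compliance score is 124 points, meeting the 96 points threshold. (g) would limit (f) — a current Tier D Registration is held — but (h) sets (g) aside: (h) is triggered — a current General Declaration is held. (i) is engaged (discharge temperature exceeds 35 °C), but is overridden by (j): (j) is engaged — assessed value is $360,500, under the $390,000 limit. (k), which would lift (j), does not operate here — the General Exemption Letter is not current. (a) is therefore removed.
Exception (b) does not apply: the reference index is 289, short of 342.
Exception (c) does not apply: discharge occurs on five days per week.
Exception (d) does not apply: the baseline figure is 386, short of 474.
Exception (e): the facility's floor area is 2,600 m², under the 3,350 m² limit; the wastewater is Schedule-A-only — every condition holds. But applying paragraph (m): (m) operates against (e): a current Provisional Notice is held. (e) is therefore removed.
Every exception is unavailable, so the rule governs.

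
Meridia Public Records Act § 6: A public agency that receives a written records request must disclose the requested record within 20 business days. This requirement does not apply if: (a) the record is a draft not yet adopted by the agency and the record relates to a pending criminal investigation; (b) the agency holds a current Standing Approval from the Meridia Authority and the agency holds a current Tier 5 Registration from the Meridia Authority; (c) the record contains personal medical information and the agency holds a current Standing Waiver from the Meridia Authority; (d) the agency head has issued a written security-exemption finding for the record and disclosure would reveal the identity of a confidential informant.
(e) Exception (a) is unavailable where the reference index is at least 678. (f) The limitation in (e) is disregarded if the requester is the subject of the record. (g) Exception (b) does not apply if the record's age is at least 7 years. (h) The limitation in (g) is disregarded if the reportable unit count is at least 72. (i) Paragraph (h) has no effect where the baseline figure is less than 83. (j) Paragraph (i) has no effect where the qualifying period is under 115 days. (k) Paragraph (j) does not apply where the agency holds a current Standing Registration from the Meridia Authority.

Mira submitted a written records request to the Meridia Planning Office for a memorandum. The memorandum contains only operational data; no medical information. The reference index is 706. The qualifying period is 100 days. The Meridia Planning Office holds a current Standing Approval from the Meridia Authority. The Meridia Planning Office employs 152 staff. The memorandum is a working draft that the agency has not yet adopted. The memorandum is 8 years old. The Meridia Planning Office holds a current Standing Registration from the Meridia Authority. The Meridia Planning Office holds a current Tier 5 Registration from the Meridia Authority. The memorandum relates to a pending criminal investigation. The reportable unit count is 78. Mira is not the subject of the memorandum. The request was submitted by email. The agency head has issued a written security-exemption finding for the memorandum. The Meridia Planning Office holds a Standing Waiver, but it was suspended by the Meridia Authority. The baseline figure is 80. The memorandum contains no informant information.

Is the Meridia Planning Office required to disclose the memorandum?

All of (a)'s requirements are met (the memorandum is an unadopted draft; the memorandum relates to a pending investigation). But: (e) operates — the reference index is 706, meeting the 678 threshold. (f), which would lift (e), does not operate here — Mira is not the subject of the memorandum. So (a) is unavailable.
Exception (b)'s conditions are all satisfied: a current Standing Approval is held; a current Tier 5 Registration is held. However, paragraphs (g)–(k) must be considered: (g) is engaged — the record's age is 8 years, meeting the 7 years threshold. (h) applies (the reportable unit count is 78, meeting the 72 threshold), but is overridden by (i): (i) operates — the baseline figure is 80, less than the 83 limit. (j) would limit (i) — the qualifying period is 100 days, under the 115 days limit — but (k) sets (j) aside: (k) operates against (j): a current Standing Registration is held. So (b) is unavailable.
Exception (c) does not apply: the memorandum contains only operational data.
Exception (d) does not apply: the memorandum contains no informant information.
No exception displaces § 6.

Yes — the Meridia Planning Office must disclose the memorandum.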